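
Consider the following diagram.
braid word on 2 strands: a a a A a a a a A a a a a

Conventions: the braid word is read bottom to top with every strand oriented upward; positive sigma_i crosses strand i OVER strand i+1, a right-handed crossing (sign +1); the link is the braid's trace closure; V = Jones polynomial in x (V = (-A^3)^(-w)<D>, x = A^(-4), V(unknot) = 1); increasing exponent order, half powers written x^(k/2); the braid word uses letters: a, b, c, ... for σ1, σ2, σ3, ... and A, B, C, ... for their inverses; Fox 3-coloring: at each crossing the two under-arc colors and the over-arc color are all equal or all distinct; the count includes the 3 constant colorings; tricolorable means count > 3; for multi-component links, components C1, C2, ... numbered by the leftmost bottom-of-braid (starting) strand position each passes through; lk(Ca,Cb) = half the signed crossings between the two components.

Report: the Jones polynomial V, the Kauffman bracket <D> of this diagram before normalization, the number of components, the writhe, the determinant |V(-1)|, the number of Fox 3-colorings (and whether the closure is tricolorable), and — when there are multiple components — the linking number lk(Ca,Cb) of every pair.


V = x^4 + x^6 - x^7 + x^8 - x^9 + x^10 - x^11 + x^12 - x^13
<D> = A^-25 - A^-21 + A^-17 - A^-13 + A^-9 - A^-5 + A^-1 - A^3 - A^11 (w = +9)
1 component over 13 crossings, w = +9
9 Fox colorings among 3^13, |V(-1)| = 9: tricolorable
why: V spans 9 powers of x: at least 9 crossings in any diagram


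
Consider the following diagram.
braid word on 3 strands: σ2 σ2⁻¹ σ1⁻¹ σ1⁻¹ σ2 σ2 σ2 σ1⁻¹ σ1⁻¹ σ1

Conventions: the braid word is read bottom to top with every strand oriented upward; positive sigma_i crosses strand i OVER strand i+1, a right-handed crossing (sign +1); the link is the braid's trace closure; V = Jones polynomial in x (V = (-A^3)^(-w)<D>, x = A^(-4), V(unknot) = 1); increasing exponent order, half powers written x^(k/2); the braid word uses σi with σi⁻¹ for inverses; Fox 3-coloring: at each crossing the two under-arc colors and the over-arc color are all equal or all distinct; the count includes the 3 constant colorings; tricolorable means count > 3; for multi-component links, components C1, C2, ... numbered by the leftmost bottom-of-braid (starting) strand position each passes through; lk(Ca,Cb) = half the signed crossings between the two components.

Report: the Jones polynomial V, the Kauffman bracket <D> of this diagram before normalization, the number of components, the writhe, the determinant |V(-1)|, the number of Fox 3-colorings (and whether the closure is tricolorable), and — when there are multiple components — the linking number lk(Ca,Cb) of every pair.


V(x) = -x^-3 + x^-2 - x^-1 + 3 - x + x^2 - x^3
bracket: -A^-12 + A^-8 - A^-4 + 3 - A^4 + A^8 - A^12, w = 0
1 component, writhe 0, over 10 crossings
det 9, colorings 27 of 3^10 — tricolorable
observation: free reduction leaves σ1⁻¹ σ1⁻¹ σ2 σ2 σ2 σ1⁻¹ of the original 10 letters


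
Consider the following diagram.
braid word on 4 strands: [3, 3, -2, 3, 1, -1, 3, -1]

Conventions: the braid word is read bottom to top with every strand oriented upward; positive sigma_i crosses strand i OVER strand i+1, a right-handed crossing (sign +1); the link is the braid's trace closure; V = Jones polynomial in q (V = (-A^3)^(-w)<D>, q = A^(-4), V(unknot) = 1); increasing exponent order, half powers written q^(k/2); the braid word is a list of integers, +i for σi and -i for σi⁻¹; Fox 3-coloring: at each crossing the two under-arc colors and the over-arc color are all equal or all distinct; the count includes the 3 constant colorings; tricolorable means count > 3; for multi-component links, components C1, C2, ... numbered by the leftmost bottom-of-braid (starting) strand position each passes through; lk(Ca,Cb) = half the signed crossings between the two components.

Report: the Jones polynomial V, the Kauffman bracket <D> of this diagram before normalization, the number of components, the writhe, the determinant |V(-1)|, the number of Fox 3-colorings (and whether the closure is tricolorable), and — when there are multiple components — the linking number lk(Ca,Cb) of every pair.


Jones polynomial: V(q) = -q^(3/2) - q^(7/2) + q^(9/2) - q^(11/2)
<D> = -A^-16 + A^-12 - A^-8 - 1; writhe +2
components 2, writhe +2 (8 crossings)
linking number lk(C1,C2) = +2
3-colorings: 3 of 3^8, det 4 — not tricolorable
note: inverse pairs cancel, leaving σ3 σ3 σ2⁻¹ σ3 σ3 σ1⁻¹


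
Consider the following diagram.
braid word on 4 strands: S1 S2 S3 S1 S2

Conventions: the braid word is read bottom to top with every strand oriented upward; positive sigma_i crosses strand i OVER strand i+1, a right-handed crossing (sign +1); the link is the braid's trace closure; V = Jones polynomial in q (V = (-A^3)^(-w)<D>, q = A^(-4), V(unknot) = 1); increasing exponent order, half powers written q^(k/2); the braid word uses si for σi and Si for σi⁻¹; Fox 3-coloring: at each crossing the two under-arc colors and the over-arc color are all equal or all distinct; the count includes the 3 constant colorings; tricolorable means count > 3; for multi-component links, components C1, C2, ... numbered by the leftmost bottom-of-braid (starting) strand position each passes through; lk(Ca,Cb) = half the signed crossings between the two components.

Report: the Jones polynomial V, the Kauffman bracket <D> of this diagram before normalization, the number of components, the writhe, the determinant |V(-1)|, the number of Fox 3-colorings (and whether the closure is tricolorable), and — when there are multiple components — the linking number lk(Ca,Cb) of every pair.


Jones polynomial: V(q) = -q^-4 + q^-3 + q^-1
<D> = -A^-11 - A^-3 + A; writhe -5
components 1, writhe -5 (5 crossings)
3-colorings: 9 of 3^5, det 3 — tricolorable
note: w = -5 (over 5 crossings) is diagram-only; (-A^3)^(5) removes it from V


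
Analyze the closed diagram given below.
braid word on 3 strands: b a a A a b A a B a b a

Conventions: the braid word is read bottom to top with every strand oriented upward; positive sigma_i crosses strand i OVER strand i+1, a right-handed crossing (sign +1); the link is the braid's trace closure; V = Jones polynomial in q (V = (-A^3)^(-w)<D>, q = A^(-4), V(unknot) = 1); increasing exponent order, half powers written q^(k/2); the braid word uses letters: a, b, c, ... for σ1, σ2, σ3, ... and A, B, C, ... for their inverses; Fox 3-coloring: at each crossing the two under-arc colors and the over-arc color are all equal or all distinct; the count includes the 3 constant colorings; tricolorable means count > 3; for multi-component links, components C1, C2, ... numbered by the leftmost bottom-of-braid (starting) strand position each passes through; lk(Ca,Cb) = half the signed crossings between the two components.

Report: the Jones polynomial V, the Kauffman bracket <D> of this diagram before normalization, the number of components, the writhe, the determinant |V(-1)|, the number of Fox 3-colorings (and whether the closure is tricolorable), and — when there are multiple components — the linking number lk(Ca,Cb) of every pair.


V(q) = q^2 + q^4 - q^5 + q^6 - q^7
bracket: -A^-10 + A^-6 - A^-2 + A^2 + A^10, w = +6
1 component, writhe +6, over 12 crossings
det 5, colorings 3 of 3^12 — not tricolorable
observation: the span of V is 5, forcing >= 5 crossings in any diagram


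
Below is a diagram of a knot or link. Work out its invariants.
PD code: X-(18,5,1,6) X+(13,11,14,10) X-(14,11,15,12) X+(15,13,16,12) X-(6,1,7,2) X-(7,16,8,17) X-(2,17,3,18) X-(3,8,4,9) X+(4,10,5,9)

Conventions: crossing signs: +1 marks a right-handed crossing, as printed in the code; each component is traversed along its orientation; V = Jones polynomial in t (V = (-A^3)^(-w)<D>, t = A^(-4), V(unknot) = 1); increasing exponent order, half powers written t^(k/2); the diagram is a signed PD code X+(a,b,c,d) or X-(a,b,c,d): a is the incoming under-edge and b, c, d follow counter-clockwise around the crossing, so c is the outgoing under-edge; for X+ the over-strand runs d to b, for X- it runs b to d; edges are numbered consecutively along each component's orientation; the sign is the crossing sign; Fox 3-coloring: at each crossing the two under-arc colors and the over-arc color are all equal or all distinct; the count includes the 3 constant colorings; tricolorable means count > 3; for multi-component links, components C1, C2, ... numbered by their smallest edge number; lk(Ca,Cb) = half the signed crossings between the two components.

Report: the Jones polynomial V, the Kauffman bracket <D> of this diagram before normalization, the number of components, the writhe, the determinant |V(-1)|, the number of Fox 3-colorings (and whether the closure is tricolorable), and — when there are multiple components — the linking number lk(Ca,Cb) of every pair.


V = -t^-4 + t^-3 + t^-1
<D> = -A^-5 - A^3 + A^7 (w = -3)
1 component over 9 crossings, w = -3
9 Fox colorings among 3^9, |V(-1)| = 3: tricolorable
why: w = -3 shifts under R1 moves; the (-A^3)^(3) factor cancels that in V


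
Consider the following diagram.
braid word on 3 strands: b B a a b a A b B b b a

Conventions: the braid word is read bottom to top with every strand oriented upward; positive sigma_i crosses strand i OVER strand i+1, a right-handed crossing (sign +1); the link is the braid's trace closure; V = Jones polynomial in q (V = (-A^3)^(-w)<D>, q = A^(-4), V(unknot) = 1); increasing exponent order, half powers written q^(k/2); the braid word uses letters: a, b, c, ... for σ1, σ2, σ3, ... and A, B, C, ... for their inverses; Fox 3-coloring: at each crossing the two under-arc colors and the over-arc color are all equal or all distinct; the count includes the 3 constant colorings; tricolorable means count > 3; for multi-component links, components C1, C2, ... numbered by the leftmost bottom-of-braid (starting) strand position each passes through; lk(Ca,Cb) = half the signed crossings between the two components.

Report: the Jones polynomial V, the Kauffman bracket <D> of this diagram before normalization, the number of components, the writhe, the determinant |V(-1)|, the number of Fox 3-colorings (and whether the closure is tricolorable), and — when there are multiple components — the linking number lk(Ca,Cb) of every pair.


V = q^2 + 2q^4 - 2q^5 + q^6 - 2q^7 + q^8
<D> = A^-14 - 2A^-10 + A^-6 - 2A^-2 + 2A^2 + A^10 (w = +6)
1 component over 12 crossings, w = +6
27 Fox colorings among 3^12, |V(-1)| = 9: tricolorable
why: the word shrinks to σ1 σ1 σ2 σ2 σ2 σ1 after cancelling


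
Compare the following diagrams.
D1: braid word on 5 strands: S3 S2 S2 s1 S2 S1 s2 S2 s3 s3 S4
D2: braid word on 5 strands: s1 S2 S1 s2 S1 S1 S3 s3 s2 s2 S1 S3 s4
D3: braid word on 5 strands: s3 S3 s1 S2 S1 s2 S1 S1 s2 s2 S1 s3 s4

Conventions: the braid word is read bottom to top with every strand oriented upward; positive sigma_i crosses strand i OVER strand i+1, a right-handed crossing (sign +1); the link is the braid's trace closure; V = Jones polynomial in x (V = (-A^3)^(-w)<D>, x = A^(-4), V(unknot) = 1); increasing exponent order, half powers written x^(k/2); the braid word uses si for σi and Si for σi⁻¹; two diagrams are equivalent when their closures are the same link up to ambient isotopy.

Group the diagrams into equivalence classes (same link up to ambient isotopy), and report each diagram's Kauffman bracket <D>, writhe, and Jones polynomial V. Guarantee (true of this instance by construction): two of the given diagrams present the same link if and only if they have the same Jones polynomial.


grouping into links: {D1} | {D2, D3}
V(D1) = -x^(-5/2) - x^(-1/2)  (w -3, c 11, <D> = A^-7 + A)
V(D2) = x^(-7/2) - 2x^(-5/2) + x^(-3/2) - 2x^(-1/2) + x^(1/2) - x^(3/2)  [13 crossings, <D> = A^-9 - A^-5 + 2A^-1 - A^3 + 2A^7 - A^11, w = -1]
V(D3) = x^(-7/2) - 2x^(-5/2) + x^(-3/2) - 2x^(-1/2) + x^(1/2) - x^(3/2)  (w +1, c 13, <D> = A^-3 - A + 2A^5 - A^9 + 2A^13 - A^17)
key observation: 2 values of V(x) split the 3 diagrams


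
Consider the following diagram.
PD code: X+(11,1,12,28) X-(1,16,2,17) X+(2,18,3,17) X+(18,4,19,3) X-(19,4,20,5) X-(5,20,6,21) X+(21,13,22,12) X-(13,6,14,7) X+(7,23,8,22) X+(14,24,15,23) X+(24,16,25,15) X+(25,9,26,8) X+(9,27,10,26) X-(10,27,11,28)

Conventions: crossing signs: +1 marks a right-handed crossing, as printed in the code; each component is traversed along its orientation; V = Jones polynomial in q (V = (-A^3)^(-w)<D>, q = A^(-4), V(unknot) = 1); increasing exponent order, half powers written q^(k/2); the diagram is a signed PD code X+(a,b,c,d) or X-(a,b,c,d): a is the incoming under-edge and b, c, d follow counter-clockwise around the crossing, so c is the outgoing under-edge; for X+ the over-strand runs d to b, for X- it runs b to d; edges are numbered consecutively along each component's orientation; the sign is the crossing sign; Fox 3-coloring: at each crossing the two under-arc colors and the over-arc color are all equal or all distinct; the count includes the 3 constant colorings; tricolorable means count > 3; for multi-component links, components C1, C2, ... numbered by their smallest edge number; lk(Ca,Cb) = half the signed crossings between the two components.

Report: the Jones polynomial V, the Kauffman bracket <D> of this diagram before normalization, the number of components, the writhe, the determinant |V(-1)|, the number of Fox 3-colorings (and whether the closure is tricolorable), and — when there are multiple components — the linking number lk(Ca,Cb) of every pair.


Jones polynomial: V(q) = 2q - 2q^2 + 3q^3 - 3q^4 + 2q^5 - 2q^6 + q^7
<D> = A^-16 - 2A^-12 + 2A^-8 - 3A^-4 + 3 - 2A^4 + 2A^8; writhe +4
components 1, writhe +4 (14 crossings)
3-colorings: 9 of 3^14, det 15 — tricolorable
note: |V(-1)| = 15: so tricolorable, since 3 divides 15


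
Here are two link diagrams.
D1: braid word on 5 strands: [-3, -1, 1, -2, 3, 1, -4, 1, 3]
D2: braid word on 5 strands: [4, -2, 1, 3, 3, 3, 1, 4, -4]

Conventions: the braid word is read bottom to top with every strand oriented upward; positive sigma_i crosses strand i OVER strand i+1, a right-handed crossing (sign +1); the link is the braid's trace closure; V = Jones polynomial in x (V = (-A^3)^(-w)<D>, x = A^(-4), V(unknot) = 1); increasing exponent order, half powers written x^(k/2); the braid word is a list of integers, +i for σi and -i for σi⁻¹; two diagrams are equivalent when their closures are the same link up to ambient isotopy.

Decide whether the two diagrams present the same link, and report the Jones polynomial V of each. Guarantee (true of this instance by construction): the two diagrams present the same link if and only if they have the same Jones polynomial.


same link: no
V(D1) = -x^(1/2) - x^(5/2)  [9 crossings, <D> = A^-7 + A, w = +1]
D2 (bracket -A^-11 + A^-7 - A^-3 + 2A + A^9; 9 crossings at w = +5): V = -x^(3/2) - 2x^(7/2) + x^(9/2) - x^(11/2) + x^(13/2)
note: 2 values of V(x) split the 2 diagrams


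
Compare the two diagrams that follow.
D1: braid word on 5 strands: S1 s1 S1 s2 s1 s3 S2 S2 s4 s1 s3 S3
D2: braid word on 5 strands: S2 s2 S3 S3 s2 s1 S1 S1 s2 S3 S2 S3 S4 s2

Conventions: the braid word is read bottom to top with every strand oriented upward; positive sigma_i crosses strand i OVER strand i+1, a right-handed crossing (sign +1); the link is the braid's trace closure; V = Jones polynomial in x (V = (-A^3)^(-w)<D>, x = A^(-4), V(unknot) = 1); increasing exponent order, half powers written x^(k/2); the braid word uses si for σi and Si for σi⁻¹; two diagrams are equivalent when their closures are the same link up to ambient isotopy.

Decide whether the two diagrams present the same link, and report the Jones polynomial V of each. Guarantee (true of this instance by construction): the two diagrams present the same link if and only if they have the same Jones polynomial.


equivalent: no
V(D1) = 1  (w +2, c 12, <D> = A^6)
V(D2) = -x^-4 + x^-3 + x^-1  [14 crossings, <D> = A^-8 + 1 - A^4, w = -4]
key observation: comparing 2 Jones polynomials yields 2 groups


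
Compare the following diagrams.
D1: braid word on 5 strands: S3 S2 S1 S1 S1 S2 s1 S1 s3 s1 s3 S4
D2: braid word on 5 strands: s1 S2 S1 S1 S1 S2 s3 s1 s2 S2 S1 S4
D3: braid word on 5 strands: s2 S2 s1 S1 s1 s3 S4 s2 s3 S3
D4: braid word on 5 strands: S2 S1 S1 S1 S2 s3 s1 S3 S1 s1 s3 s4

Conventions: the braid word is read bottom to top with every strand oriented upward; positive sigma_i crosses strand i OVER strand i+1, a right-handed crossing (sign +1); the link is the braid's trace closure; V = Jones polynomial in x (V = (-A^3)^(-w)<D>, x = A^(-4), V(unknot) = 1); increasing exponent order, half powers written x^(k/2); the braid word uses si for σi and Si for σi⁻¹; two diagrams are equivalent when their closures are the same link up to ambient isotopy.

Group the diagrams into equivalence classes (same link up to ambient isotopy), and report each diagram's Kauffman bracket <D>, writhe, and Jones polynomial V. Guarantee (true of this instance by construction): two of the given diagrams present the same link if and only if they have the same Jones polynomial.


equivalence classes: {D1, D2, D4} | {D3}
D1 (bracket A^-8 - A^-4 + 2 - A^4 + A^8 - A^12; 12 crossings at w = -4): V = -x^-6 + x^-5 - x^-4 + 2x^-3 - x^-2 + x^-1
V(D2) = -x^-6 + x^-5 - x^-4 + 2x^-3 - x^-2 + x^-1  [12 crossings, <D> = A^-8 - A^-4 + 2 - A^4 + A^8 - A^12, w = -4]
D3 (bracket A^6; 10 crossings at w = +2): V = 1
V(D4) = -x^-6 + x^-5 - x^-4 + 2x^-3 - x^-2 + x^-1  (w -2, c 12, <D> = A^-2 - A^2 + 2A^6 - A^10 + A^14 - A^18)
key observation: V(x) takes 2 values over 4 diagrams, fixing the grouping


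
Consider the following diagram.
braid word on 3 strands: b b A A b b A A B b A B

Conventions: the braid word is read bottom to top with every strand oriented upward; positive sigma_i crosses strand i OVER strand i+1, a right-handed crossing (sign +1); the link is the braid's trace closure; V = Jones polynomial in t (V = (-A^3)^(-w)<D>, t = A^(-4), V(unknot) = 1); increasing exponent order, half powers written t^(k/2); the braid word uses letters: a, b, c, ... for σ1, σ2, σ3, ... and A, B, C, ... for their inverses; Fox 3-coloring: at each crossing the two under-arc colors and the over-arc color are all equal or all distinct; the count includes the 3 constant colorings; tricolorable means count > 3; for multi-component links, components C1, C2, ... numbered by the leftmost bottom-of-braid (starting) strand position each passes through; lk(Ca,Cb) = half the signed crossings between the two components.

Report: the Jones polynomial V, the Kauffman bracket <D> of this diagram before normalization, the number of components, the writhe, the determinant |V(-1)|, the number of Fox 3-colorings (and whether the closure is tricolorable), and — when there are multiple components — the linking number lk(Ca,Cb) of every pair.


V(t) = -t^-6 + 2t^-5 - 4t^-4 + 5t^-3 - 4t^-2 + 5t^-1 - 3 + 2t - t^2
bracket: -A^-14 + 2A^-10 - 3A^-6 + 5A^-2 - 4A^2 + 5A^6 - 4A^10 + 2A^14 - A^18, w = -2
1 component, writhe -2, over 12 crossings
det 27, colorings 9 of 3^12 — tricolorable
observation: the span of V is 8, forcing >= 8 crossings in any diagram


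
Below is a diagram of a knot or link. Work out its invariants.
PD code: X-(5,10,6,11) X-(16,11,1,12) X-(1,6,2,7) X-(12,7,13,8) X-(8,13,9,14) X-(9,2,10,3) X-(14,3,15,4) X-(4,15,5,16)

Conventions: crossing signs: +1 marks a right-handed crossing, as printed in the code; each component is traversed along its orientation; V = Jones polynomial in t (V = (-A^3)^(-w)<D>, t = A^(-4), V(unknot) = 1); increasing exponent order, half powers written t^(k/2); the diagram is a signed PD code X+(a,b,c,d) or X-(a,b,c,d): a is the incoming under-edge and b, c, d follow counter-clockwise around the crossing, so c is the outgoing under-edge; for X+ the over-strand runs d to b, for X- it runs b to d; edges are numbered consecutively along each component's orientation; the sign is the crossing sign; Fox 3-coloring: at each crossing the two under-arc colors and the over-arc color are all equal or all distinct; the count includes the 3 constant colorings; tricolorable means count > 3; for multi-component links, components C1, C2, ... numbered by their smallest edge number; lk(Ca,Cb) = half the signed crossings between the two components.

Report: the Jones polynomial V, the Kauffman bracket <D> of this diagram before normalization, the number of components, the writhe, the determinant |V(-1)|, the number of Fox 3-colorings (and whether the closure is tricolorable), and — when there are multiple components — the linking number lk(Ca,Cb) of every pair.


V(t) = -t^-8 + t^-5 + t^-3
bracket: A^-12 + A^-4 - A^8, w = -8
1 component, writhe -8, over 8 crossings
det 3, colorings 9 of 3^8 — tricolorable
observation: V spans 5 powers of t: at least 5 crossings in any diagram


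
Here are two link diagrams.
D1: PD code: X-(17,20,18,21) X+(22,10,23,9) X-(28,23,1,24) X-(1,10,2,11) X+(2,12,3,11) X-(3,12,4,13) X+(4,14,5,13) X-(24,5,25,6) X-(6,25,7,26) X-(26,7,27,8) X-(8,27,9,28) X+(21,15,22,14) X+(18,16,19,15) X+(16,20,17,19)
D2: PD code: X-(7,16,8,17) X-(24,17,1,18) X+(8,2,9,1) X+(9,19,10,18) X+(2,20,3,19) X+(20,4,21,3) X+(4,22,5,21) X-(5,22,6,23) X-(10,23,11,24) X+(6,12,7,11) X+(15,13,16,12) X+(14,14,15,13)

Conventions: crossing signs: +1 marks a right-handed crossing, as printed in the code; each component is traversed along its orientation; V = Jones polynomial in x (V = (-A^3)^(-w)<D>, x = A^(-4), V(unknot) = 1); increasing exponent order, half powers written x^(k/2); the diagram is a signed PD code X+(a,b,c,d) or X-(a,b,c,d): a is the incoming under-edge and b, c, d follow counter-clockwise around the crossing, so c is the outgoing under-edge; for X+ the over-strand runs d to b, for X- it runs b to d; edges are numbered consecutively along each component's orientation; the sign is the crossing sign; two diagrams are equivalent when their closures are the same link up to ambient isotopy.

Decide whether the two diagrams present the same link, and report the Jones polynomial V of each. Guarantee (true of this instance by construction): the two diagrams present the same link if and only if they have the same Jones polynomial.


equivalent: no
D1 (bracket A^2 + A^10 - A^14 + A^18 - A^22; 14 crossings at w = -2): V = -x^-7 + x^-6 - x^-5 + x^-4 + x^-2
V(D2) = 1  (w +4, c 12, <D> = A^12)
key observation: comparing 2 Jones polynomials yields 2 groups


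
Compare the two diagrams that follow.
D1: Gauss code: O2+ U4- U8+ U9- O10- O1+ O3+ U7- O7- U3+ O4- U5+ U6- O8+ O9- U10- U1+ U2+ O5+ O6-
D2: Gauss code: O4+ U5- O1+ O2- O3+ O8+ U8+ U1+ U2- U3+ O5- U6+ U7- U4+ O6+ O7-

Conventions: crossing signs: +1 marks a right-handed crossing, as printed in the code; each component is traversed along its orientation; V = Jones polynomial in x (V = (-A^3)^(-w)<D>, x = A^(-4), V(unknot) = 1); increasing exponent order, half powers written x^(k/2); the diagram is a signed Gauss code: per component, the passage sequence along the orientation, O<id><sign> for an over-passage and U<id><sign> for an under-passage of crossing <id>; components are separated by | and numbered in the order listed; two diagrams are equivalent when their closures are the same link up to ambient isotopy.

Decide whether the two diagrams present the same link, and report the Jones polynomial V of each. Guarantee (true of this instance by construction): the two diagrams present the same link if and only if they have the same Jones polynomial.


same link: yes
V(D1) = 1  [10 crossings, <D> = 1, w = 0]
V(D2) = 1  [8 crossings, <D> = A^6, w = +2]
insight: Reidemeister moves carry D1 (10 crossings) to D2 (8)


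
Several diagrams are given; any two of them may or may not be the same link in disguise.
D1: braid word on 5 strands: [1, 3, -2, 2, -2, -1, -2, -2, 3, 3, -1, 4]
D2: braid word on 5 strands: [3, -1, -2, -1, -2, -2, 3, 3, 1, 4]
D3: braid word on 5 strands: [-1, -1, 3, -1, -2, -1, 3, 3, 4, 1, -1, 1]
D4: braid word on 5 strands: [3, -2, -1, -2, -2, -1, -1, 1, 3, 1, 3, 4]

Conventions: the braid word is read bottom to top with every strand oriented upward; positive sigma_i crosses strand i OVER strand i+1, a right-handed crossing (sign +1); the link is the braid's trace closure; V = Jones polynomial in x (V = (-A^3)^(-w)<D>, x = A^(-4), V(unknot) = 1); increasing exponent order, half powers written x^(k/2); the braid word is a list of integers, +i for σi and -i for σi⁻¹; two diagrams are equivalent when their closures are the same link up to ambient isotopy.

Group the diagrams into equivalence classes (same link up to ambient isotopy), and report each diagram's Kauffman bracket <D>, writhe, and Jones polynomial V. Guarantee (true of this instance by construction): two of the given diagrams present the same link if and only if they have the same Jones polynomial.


equivalence classes: {D1, D2, D3, D4}
D1 (bracket -A^-12 + A^-8 - A^-4 + 3 - A^4 + A^8 - A^12; 12 crossings at w = 0): V = -x^-3 + x^-2 - x^-1 + 3 - x + x^2 - x^3
V(D2) = -x^-3 + x^-2 - x^-1 + 3 - x + x^2 - x^3  [10 crossings, <D> = -A^-12 + A^-8 - A^-4 + 3 - A^4 + A^8 - A^12, w = 0]
D3 (bracket -A^-12 + A^-8 - A^-4 + 3 - A^4 + A^8 - A^12; 12 crossings at w = 0): V = -x^-3 + x^-2 - x^-1 + 3 - x + x^2 - x^3
V(D4) = -x^-3 + x^-2 - x^-1 + 3 - x + x^2 - x^3  [12 crossings, <D> = -A^-12 + A^-8 - A^-4 + 3 - A^4 + A^8 - A^12, w = 0]
key observation: all 4 diagrams share one V(x), hence one class


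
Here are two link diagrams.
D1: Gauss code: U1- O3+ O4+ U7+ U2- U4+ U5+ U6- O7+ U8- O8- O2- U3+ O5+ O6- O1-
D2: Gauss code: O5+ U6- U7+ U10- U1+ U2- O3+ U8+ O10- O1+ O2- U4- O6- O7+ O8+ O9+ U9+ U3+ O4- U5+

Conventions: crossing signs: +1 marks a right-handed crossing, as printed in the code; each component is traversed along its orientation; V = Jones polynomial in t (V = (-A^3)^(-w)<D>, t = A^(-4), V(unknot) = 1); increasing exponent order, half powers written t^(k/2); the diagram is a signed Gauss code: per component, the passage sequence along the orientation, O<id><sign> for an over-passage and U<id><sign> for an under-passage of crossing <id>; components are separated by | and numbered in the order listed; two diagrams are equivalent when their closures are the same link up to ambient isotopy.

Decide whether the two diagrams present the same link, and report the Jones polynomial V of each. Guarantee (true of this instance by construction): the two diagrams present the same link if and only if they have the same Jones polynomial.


equivalent: no
V(D1) = 1  (w 0, c 8, <D> = 1)
V(D2) = t^-2 - t^-1 + 1 - t + t^2  (w +2, c 10, <D> = A^-2 - A^2 + A^6 - A^10 + A^14)
why: V(t) takes 2 values over 2 diagrams, fixing the grouping


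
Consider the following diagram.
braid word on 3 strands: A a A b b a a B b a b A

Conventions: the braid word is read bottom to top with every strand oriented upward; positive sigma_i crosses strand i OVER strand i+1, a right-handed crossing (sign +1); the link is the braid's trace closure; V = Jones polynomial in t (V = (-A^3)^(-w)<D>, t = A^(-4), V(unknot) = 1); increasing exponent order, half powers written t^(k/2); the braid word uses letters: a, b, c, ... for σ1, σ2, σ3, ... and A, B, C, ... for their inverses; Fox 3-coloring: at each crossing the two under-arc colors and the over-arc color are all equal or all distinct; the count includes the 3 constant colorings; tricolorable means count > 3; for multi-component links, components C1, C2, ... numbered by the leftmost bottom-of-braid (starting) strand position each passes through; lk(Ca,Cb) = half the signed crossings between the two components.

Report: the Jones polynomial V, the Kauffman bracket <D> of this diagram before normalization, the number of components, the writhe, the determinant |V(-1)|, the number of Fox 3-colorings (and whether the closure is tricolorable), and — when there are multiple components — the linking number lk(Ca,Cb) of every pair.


V = 2t - 2t^2 + 3t^3 - 3t^4 + 2t^5 - 2t^6 + t^7
<D> = A^-16 - 2A^-12 + 2A^-8 - 3A^-4 + 3 - 2A^4 + 2A^8 (w = +4)
1 component over 12 crossings, w = +4
9 Fox colorings among 3^12, |V(-1)| = 15: tricolorable
why: free reduction leaves σ1⁻¹ σ2 σ2 σ1 σ1 σ1 σ2 σ1⁻¹ of the original 12 letters


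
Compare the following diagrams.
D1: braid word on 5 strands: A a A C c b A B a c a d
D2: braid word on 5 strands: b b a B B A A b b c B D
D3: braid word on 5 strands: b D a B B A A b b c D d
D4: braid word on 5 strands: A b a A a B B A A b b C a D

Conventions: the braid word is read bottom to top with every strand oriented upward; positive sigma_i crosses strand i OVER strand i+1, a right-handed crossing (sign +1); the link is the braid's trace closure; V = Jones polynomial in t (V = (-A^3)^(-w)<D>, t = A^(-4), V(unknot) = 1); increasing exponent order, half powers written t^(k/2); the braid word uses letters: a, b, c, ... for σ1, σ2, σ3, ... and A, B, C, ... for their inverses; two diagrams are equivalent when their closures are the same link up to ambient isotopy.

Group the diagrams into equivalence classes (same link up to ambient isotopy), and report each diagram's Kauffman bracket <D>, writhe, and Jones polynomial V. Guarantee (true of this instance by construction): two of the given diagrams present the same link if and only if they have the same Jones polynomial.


classes: {D1} | {D2, D3, D4}
V(D1) = 1  [12 crossings, <D> = A^6, w = +2]
V(D2) = -t^-3 + 2t^-2 - 2t^-1 + 3 - 2t + 2t^2 - t^3  (w 0, c 12, <D> = -A^-12 + 2A^-8 - 2A^-4 + 3 - 2A^4 + 2A^8 - A^12)
V(D3) = -t^-3 + 2t^-2 - 2t^-1 + 3 - 2t + 2t^2 - t^3  (w 0, c 12, <D> = -A^-12 + 2A^-8 - 2A^-4 + 3 - 2A^4 + 2A^8 - A^12)
V(D4) = -t^-3 + 2t^-2 - 2t^-1 + 3 - 2t + 2t^2 - t^3  [14 crossings, <D> = -A^-18 + 2A^-14 - 2A^-10 + 3A^-6 - 2A^-2 + 2A^2 - A^6, w = -2]
note: V(t) takes 2 values over 4 diagrams, fixing the grouping


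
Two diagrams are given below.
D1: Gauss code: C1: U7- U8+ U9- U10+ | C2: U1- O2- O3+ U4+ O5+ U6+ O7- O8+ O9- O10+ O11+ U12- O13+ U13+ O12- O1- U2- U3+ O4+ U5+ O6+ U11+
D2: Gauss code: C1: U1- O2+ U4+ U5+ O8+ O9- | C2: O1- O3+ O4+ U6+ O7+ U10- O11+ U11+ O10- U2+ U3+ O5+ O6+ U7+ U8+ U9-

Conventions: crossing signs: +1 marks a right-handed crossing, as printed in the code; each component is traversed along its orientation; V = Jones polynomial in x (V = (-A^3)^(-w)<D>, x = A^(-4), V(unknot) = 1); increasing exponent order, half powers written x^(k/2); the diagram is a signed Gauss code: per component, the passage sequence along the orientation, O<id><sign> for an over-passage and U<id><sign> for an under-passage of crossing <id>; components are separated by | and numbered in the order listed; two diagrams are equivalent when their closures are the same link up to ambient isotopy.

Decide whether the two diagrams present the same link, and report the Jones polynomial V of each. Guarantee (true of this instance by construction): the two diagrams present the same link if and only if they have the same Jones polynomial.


equivalent: no
D1 (bracket -A^-9 + A^-1 + A^3 + A^7; 13 crossings at w = +3): V = -x^(1/2) - x^(3/2) - x^(5/2) + x^(9/2)
D2 (bracket -A^-11 + A^-7 - A^-3 + 2A + A^9; 11 crossings at w = +5): V = -x^(3/2) - 2x^(7/2) + x^(9/2) - x^(11/2) + x^(13/2)
key observation: V(x) takes 2 values over 2 diagrams, fixing the grouping


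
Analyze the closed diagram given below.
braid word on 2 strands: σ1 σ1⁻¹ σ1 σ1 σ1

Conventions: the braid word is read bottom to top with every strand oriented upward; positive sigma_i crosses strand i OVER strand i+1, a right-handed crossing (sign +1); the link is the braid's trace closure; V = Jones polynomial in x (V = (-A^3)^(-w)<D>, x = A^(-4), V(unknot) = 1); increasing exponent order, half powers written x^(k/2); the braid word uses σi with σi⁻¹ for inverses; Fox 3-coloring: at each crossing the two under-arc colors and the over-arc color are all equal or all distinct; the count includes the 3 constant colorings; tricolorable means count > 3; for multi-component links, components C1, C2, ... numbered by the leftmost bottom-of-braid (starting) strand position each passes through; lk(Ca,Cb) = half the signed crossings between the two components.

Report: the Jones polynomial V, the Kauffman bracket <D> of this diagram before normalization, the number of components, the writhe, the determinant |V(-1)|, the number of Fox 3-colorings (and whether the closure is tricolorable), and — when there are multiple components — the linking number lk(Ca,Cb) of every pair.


V = x + x^3 - x^4
<D> = A^-7 - A^-3 - A^5 (w = +3)
1 component over 5 crossings, w = +3
9 Fox colorings among 3^5, |V(-1)| = 3: tricolorable
why: w = +3 shifts under R1 moves; the (-A^3)^(-3) factor cancels that in V


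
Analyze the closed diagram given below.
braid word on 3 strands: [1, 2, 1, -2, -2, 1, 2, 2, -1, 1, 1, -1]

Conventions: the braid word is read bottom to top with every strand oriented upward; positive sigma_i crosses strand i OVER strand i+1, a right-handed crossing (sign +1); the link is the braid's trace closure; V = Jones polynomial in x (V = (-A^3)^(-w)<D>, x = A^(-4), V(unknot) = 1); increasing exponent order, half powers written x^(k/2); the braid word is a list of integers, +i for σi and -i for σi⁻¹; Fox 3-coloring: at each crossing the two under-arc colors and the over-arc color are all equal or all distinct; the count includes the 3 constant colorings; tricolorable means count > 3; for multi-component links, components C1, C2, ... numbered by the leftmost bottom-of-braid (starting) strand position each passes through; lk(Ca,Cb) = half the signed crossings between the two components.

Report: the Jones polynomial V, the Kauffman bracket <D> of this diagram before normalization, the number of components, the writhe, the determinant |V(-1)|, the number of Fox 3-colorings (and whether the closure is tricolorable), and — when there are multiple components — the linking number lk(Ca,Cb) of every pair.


Jones polynomial: V(x) = x - x^2 + 2x^3 - x^4 + x^5 - x^6
<D> = -A^-12 + A^-8 - A^-4 + 2 - A^4 + A^8; writhe +4
components 1, writhe +4 (12 crossings)
3-colorings: 3 of 3^12, det 7 — not tricolorable
note: the word shrinks to σ1 σ2 σ1 σ2⁻¹ σ2⁻¹ σ1 σ2 σ2 after cancelling


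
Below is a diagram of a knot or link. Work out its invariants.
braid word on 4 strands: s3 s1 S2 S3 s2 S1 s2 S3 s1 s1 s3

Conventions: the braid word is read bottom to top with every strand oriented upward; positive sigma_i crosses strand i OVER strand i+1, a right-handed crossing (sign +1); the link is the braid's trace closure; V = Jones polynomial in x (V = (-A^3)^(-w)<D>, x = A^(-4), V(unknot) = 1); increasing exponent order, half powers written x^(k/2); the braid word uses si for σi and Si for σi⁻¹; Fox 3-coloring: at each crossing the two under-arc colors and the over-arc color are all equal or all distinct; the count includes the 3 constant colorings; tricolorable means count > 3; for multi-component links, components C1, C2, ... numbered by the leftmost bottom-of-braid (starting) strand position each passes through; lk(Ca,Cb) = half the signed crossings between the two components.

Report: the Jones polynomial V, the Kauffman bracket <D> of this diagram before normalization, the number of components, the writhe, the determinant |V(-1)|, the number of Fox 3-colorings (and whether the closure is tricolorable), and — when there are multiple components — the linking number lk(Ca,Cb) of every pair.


V = x - x^2 + 2x^3 - x^4 + x^5 - x^6
<D> = A^-15 - A^-11 + A^-7 - 2A^-3 + A - A^5 (w = +3)
1 component over 11 crossings, w = +3
3 Fox colorings among 3^11, |V(-1)| = 7: not tricolorable
why: det 7 = |V(-1)|; not divisible by 3, so not tricolorable


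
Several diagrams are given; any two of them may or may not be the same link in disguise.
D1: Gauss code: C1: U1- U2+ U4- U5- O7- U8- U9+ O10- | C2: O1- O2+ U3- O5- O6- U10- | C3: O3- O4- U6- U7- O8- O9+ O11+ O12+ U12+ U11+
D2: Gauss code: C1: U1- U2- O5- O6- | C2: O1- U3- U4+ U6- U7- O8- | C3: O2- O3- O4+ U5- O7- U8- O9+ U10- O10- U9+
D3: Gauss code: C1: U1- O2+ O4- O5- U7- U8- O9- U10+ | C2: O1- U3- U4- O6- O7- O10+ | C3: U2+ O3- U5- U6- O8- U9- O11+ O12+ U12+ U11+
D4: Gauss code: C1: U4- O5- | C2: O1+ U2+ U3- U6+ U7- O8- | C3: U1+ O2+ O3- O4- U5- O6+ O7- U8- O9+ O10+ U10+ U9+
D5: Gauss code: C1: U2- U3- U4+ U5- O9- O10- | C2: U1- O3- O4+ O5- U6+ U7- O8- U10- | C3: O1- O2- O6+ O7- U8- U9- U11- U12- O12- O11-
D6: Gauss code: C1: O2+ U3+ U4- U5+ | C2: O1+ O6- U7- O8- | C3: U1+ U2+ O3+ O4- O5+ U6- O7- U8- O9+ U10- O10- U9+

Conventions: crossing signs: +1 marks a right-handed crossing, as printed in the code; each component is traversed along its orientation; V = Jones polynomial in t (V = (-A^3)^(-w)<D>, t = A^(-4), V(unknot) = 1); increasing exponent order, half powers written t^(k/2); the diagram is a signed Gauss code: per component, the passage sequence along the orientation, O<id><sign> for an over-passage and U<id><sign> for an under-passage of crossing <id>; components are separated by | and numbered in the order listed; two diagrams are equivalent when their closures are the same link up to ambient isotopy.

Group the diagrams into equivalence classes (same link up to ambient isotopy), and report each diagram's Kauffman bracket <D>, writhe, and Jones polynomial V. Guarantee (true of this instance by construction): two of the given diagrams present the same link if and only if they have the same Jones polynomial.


grouping into links: {D1, D2, D3, D5} | {D4} | {D6}
V(D1) = 2t^-6 + t^-4 + t^-2  (w -4, c 12, <D> = A^-4 + A^4 + 2A^12)
V(D2) = 2t^-6 + t^-4 + t^-2  [10 crossings, <D> = A^-10 + A^-2 + 2A^6, w = -6]
D3 (bracket A^-4 + A^4 + 2A^12; 12 crossings at w = -4): V = 2t^-6 + t^-4 + t^-2
D4 (bracket 1 + A^4 + A^8 + A^12; 10 crossings at w = 0): V = t^-3 + t^-2 + t^-1 + 1
V(D5) = 2t^-6 + t^-4 + t^-2  (w -8, c 12, <D> = A^-16 + A^-8 + 2)
D6 (bracket A^-8 + 2 + A^8; 10 crossings at w = 0): V = t^-2 + 2 + t^2
why: 3 values of V(t) split the 6 diagrams


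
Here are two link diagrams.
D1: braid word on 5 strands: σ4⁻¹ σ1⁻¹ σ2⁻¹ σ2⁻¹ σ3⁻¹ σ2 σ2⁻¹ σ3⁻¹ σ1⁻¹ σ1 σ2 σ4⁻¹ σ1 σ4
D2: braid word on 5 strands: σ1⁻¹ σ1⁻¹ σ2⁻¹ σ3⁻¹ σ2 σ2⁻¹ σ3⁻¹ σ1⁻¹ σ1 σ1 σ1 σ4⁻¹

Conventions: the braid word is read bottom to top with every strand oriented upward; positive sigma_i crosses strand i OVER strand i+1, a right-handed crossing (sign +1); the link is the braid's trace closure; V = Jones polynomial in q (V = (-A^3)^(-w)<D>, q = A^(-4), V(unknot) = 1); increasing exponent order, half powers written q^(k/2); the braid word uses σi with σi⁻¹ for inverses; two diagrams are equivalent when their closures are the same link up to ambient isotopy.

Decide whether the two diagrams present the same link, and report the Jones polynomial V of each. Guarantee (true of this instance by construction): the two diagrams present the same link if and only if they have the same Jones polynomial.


equivalent: yes
D1 (bracket A^-12 + A^-8 + A^-4 + 1; 14 crossings at w = -4): V = q^-3 + q^-2 + q^-1 + 1
D2 (bracket A^-12 + A^-8 + A^-4 + 1; 12 crossings at w = -4): V = q^-3 + q^-2 + q^-1 + 1
key observation: one V(q) for all 2 diagrams — one class (guaranteed)


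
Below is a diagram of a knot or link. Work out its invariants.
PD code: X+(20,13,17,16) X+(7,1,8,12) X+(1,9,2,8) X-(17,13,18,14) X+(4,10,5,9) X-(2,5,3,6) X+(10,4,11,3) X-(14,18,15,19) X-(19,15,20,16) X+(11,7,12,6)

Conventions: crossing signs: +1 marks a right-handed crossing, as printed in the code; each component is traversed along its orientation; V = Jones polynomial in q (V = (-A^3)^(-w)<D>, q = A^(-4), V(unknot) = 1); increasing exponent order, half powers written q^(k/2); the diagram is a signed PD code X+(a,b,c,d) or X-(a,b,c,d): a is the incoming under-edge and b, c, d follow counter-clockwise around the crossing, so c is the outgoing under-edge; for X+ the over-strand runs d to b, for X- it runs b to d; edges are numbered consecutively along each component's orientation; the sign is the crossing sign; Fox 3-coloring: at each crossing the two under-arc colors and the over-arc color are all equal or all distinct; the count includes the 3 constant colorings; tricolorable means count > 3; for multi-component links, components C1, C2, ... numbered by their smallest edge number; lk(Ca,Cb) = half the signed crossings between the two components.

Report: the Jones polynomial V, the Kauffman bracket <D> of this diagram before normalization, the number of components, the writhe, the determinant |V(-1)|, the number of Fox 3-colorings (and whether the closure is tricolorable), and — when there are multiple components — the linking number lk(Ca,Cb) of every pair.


Jones polynomial: V(q) = q^-2 + 2 + q + q^2 + q^3 - q^4 - q^6
<D> = -A^-18 - A^-10 + A^-6 + A^-2 + A^2 + 2A^6 + A^14; writhe +2
components 3, writhe +2 (10 crossings)
linking number lk(C1,C2) = 0
lk(C1,C3): 0
lk(C2,C3) = -1
3-colorings: 9 of 3^10, det 0 — tricolorable
note: det 0 = |V(-1)|; divisible by 3, so tricolorable
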